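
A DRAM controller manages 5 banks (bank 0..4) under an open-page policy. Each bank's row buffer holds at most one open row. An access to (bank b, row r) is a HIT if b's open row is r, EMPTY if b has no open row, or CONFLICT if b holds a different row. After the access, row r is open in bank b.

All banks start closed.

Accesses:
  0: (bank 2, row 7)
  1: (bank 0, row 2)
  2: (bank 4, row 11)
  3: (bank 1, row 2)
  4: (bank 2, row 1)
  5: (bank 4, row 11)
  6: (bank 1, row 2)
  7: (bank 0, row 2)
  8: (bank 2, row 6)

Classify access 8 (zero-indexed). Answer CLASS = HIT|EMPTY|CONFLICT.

step 0: bank2 None->7 [EMPTY]
step 1: bank0 None->2 [EMPTY]
step 2: bank4 None->11 [EMPTY]
step 3: bank1 None->2 [EMPTY]
step 4: bank2 7->1 [CONFLICT]
step 5: bank4 11->11 [HIT]
step 6: bank1 2->2 [HIT]
step 7: bank0 2->2 [HIT]
step 8: bank2 1->6 [CONFLICT]

CLASS = CONFLICT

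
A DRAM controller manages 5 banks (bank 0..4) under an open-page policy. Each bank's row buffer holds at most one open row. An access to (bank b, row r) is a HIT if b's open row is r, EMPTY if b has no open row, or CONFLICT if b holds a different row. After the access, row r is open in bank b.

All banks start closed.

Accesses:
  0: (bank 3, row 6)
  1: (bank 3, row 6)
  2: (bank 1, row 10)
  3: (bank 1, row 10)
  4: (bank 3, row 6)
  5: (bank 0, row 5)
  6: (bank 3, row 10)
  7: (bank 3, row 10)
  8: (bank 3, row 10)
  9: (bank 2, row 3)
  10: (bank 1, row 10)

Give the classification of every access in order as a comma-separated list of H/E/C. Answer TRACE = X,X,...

TRACE = E,H,E,H,H,E,C,H,H,E,H

step 0: bank3 None->6 [EMPTY]
step 1: bank3 6->6 [HIT]
step 2: bank1 None->10 [EMPTY]
step 3: bank1 10->10 [HIT]
step 4: bank3 6->6 [HIT]
step 5: bank0 None->5 [EMPTY]
step 6: bank3 6->10 [CONFLICT]
step 7: bank3 10->10 [HIT]
step 8: bank3 10->10 [HIT]
step 9: bank2 None->3 [EMPTY]
step 10: bank1 10->10 [HIT]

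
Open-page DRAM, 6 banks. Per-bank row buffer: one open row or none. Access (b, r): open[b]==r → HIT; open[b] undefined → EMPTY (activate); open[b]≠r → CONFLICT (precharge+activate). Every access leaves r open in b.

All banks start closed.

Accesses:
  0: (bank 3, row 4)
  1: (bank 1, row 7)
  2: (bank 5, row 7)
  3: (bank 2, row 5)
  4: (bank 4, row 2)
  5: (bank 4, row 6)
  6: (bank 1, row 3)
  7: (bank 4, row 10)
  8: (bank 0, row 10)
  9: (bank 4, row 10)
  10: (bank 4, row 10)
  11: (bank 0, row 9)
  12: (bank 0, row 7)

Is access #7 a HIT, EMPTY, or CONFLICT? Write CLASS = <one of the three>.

CLASS = CONFLICT

  [0] b3 r4: no row ⇒ E
  [1] b1 r7: no row ⇒ E
  [2] b5 r7: no row ⇒ E
  [3] b2 r5: no row ⇒ E
  [4] b4 r2: no row ⇒ E
  [5] b4 r6: had r2 ⇒ C
  [6] b1 r3: had r7 ⇒ C
  [7] b4 r10: had r6 ⇒ C
  [8] b0 r10: no row ⇒ E
  [9] b4 r10: had r10 ⇒ H
  [10] b4 r10: had r10 ⇒ H
  [11] b0 r9: had r10 ⇒ C
  [12] b0 r7: had r9 ⇒ C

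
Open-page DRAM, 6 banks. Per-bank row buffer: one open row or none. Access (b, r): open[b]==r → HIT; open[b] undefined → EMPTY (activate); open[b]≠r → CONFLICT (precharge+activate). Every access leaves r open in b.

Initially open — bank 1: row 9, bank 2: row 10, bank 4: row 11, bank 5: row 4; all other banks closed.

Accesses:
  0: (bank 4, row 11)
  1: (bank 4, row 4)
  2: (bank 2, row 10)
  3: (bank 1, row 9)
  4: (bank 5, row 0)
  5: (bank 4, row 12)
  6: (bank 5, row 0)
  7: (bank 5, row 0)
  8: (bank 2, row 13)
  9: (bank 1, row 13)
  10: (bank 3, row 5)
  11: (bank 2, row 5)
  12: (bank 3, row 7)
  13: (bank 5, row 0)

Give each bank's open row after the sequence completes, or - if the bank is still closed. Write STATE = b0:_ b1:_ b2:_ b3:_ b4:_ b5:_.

STATE = b0:- b1:13 b2:5 b3:7 b4:12 b5:0

0: bank 4 row 11 — prev 11 → HIT
1: bank 4 row 4 — prev 11 → CONFLICT
2: bank 2 row 10 — prev 10 → HIT
3: bank 1 row 9 — prev 9 → HIT
4: bank 5 row 0 — prev 4 → CONFLICT
5: bank 4 row 12 — prev 4 → CONFLICT
6: bank 5 row 0 — prev 0 → HIT
7: bank 5 row 0 — prev 0 → HIT
8: bank 2 row 13 — prev 10 → CONFLICT
9: bank 1 row 13 — prev 9 → CONFLICT
10: bank 3 row 5 — prev None → EMPTY
11: bank 2 row 5 — prev 13 → CONFLICT
12: bank 3 row 7 — prev 5 → CONFLICT
13: bank 5 row 0 — prev 0 → HIT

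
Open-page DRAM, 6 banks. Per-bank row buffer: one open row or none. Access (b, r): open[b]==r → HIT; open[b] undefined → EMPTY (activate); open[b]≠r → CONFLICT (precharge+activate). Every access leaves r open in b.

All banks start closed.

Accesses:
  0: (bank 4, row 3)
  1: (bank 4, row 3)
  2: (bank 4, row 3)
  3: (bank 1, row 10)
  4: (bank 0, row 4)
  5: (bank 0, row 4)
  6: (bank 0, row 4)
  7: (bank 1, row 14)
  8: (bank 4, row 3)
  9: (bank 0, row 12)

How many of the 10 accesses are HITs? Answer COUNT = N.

COUNT = 5

  [0] b4 r3: no row ⇒ E
  [1] b4 r3: had r3 ⇒ H
  [2] b4 r3: had r3 ⇒ H
  [3] b1 r10: no row ⇒ E
  [4] b0 r4: no row ⇒ E
  [5] b0 r4: had r4 ⇒ H
  [6] b0 r4: had r4 ⇒ H
  [7] b1 r14: had r10 ⇒ C
  [8] b4 r3: had r3 ⇒ H
  [9] b0 r12: had r4 ⇒ C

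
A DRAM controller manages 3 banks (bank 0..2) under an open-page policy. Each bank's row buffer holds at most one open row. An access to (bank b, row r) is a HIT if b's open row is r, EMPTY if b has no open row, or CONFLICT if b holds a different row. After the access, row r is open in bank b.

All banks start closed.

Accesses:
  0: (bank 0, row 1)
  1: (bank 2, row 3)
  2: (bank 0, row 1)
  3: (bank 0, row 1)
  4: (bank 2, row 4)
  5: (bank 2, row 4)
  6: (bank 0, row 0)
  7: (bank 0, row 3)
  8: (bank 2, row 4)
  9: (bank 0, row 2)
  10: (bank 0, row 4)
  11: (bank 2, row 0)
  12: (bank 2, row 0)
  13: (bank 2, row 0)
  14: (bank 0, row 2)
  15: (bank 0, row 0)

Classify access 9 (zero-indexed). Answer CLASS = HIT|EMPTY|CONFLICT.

CLASS = CONFLICT

  [0] b0 r1: no row ⇒ E
  [1] b2 r3: no row ⇒ E
  [2] b0 r1: had r1 ⇒ H
  [3] b0 r1: had r1 ⇒ H
  [4] b2 r4: had r3 ⇒ C
  [5] b2 r4: had r4 ⇒ H
  [6] b0 r0: had r1 ⇒ C
  [7] b0 r3: had r0 ⇒ C
  [8] b2 r4: had r4 ⇒ H
  [9] b0 r2: had r3 ⇒ C
  [10] b0 r4: had r2 ⇒ C
  [11] b2 r0: had r4 ⇒ C
  [12] b2 r0: had r0 ⇒ H
  [13] b2 r0: had r0 ⇒ H
  [14] b0 r2: had r4 ⇒ C
  [15] b0 r0: had r2 ⇒ C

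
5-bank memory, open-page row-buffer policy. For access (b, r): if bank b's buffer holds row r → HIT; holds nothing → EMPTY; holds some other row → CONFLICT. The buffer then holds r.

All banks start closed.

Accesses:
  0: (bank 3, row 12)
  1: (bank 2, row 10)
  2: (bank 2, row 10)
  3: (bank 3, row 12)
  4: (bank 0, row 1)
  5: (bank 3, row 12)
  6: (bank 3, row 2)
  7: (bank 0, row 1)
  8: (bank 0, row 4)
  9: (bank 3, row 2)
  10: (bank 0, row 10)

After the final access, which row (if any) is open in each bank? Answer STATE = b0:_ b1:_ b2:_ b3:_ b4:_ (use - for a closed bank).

  [0] b3 r12: no row ⇒ E
  [1] b2 r10: no row ⇒ E
  [2] b2 r10: had r10 ⇒ H
  [3] b3 r12: had r12 ⇒ H
  [4] b0 r1: no row ⇒ E
  [5] b3 r12: had r12 ⇒ H
  [6] b3 r2: had r12 ⇒ C
  [7] b0 r1: had r1 ⇒ H
  [8] b0 r4: had r1 ⇒ C
  [9] b3 r2: had r2 ⇒ H
  [10] b0 r10: had r4 ⇒ C

STATE = b0:10 b1:- b2:10 b3:2 b4:-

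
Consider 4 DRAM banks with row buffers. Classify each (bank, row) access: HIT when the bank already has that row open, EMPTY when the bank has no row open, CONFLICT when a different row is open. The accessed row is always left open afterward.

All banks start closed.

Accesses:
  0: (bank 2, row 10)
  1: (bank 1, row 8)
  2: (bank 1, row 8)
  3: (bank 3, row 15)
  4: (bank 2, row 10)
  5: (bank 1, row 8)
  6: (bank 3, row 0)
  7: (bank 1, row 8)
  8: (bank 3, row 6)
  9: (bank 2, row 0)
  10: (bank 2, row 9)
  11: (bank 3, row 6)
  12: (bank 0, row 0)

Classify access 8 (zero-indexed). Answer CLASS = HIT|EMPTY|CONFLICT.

#0 (2,10) E
#1 (1,8) E
#2 (1,8) H  (was 8)
#3 (3,15) E
#4 (2,10) H  (was 10)
#5 (1,8) H  (was 8)
#6 (3,0) C  (was 15)
#7 (1,8) H  (was 8)
#8 (3,6) C  (was 0)
#9 (2,0) C  (was 10)
#10 (2,9) C  (was 0)
#11 (3,6) H  (was 6)
#12 (0,0) E

CLASS = CONFLICT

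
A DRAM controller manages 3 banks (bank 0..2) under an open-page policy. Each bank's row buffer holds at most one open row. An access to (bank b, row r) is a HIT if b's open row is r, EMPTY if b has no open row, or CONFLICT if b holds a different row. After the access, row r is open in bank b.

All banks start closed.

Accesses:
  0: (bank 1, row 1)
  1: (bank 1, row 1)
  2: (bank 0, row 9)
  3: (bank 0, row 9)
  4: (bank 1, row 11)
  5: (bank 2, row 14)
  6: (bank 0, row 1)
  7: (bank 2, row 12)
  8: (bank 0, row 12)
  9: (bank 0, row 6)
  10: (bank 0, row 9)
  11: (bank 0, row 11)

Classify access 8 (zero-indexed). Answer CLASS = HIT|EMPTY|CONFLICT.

  [0] b1 r1: no row ⇒ E
  [1] b1 r1: had r1 ⇒ H
  [2] b0 r9: no row ⇒ E
  [3] b0 r9: had r9 ⇒ H
  [4] b1 r11: had r1 ⇒ C
  [5] b2 r14: no row ⇒ E
  [6] b0 r1: had r9 ⇒ C
  [7] b2 r12: had r14 ⇒ C
  [8] b0 r12: had r1 ⇒ C
  [9] b0 r6: had r12 ⇒ C
  [10] b0 r9: had r6 ⇒ C
  [11] b0 r11: had r9 ⇒ C

CLASS = CONFLICT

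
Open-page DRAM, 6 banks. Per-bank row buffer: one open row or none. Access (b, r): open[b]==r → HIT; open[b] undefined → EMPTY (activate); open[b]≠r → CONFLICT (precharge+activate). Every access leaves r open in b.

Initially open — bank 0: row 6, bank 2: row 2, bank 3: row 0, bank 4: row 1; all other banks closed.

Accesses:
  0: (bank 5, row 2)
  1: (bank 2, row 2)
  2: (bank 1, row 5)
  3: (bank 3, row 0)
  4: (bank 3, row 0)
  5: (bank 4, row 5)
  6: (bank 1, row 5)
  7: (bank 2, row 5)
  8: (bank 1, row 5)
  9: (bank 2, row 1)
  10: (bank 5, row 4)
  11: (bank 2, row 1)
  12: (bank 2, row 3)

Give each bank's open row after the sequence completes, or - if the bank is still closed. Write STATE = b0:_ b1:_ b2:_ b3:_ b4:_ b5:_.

STATE = b0:6 b1:5 b2:3 b3:0 b4:5 b5:4

step 0: bank5 None->2 [EMPTY]
step 1: bank2 2->2 [HIT]
step 2: bank1 None->5 [EMPTY]
step 3: bank3 0->0 [HIT]
step 4: bank3 0->0 [HIT]
step 5: bank4 1->5 [CONFLICT]
step 6: bank1 5->5 [HIT]
step 7: bank2 2->5 [CONFLICT]
step 8: bank1 5->5 [HIT]
step 9: bank2 5->1 [CONFLICT]
step 10: bank5 2->4 [CONFLICT]
step 11: bank2 1->1 [HIT]
step 12: bank2 1->3 [CONFLICT]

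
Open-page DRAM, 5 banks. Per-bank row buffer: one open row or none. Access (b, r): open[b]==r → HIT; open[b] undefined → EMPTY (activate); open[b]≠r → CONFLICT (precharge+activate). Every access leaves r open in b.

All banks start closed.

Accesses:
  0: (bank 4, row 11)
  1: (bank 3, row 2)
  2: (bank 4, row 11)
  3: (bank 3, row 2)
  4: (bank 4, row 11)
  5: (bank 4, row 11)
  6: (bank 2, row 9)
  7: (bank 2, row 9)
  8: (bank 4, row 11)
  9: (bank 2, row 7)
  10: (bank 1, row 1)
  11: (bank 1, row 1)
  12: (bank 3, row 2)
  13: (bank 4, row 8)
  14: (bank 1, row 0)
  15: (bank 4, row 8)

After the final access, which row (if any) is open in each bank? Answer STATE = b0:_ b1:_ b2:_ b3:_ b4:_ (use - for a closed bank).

  [0] b4 r11: no row ⇒ E
  [1] b3 r2: no row ⇒ E
  [2] b4 r11: had r11 ⇒ H
  [3] b3 r2: had r2 ⇒ H
  [4] b4 r11: had r11 ⇒ H
  [5] b4 r11: had r11 ⇒ H
  [6] b2 r9: no row ⇒ E
  [7] b2 r9: had r9 ⇒ H
  [8] b4 r11: had r11 ⇒ H
  [9] b2 r7: had r9 ⇒ C
  [10] b1 r1: no row ⇒ E
  [11] b1 r1: had r1 ⇒ H
  [12] b3 r2: had r2 ⇒ H
  [13] b4 r8: had r11 ⇒ C
  [14] b1 r0: had r1 ⇒ C
  [15] b4 r8: had r8 ⇒ H

STATE = b0:- b1:0 b2:7 b3:2 b4:8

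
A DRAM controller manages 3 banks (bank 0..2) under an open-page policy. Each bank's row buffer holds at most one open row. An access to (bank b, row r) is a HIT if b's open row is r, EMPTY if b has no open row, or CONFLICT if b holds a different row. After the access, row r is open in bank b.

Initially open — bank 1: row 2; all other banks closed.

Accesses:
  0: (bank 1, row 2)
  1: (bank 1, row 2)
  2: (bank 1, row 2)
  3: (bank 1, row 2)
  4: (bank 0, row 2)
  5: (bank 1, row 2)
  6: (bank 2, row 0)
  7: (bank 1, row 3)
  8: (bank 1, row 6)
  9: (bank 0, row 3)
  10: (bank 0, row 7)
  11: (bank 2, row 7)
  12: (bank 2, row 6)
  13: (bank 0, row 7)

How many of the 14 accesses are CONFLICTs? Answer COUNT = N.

#0 (1,2) H  (was 2)
#1 (1,2) H  (was 2)
#2 (1,2) H  (was 2)
#3 (1,2) H  (was 2)
#4 (0,2) E
#5 (1,2) H  (was 2)
#6 (2,0) E
#7 (1,3) C  (was 2)
#8 (1,6) C  (was 3)
#9 (0,3) C  (was 2)
#10 (0,7) C  (was 3)
#11 (2,7) C  (was 0)
#12 (2,6) C  (was 7)
#13 (0,7) H  (was 7)

COUNT = 6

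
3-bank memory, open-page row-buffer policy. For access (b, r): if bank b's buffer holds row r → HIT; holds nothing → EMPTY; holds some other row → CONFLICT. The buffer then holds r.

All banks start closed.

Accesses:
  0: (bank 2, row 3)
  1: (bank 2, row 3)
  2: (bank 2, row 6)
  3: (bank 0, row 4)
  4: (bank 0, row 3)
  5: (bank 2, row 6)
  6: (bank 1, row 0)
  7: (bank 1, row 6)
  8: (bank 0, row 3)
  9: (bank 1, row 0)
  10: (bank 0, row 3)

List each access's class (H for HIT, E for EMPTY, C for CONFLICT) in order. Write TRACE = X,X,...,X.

TRACE = E,H,C,E,C,H,E,C,H,C,H

step 0: bank2 None->3 [EMPTY]
step 1: bank2 3->3 [HIT]
step 2: bank2 3->6 [CONFLICT]
step 3: bank0 None->4 [EMPTY]
step 4: bank0 4->3 [CONFLICT]
step 5: bank2 6->6 [HIT]
step 6: bank1 None->0 [EMPTY]
step 7: bank1 0->6 [CONFLICT]
step 8: bank0 3->3 [HIT]
step 9: bank1 6->0 [CONFLICT]
step 10: bank0 3->3 [HIT]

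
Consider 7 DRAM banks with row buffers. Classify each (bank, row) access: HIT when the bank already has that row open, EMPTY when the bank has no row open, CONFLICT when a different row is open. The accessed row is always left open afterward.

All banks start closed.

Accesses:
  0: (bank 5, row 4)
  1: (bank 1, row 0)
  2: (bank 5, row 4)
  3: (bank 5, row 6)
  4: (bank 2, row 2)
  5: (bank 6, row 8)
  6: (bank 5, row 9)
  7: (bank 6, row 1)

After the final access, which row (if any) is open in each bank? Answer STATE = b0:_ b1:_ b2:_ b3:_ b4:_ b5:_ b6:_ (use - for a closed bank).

STATE = b0:- b1:0 b2:2 b3:- b4:- b5:9 b6:1

step 0: bank5 None->4 [EMPTY]
step 1: bank1 None->0 [EMPTY]
step 2: bank5 4->4 [HIT]
step 3: bank5 4->6 [CONFLICT]
step 4: bank2 None->2 [EMPTY]
step 5: bank6 None->8 [EMPTY]
step 6: bank5 6->9 [CONFLICT]
step 7: bank6 8->1 [CONFLICT]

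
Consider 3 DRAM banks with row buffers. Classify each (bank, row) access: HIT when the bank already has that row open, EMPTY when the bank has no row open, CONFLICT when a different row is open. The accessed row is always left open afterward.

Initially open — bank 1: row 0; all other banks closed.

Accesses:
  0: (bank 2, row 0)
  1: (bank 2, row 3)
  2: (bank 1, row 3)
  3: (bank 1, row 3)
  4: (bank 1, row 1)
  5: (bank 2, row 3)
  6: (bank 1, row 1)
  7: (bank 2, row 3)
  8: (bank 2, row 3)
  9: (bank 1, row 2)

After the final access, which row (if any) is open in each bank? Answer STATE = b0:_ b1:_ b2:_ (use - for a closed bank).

STATE = b0:- b1:2 b2:3

0: bank 2 row 0 — prev None → EMPTY
1: bank 2 row 3 — prev 0 → CONFLICT
2: bank 1 row 3 — prev 0 → CONFLICT
3: bank 1 row 3 — prev 3 → HIT
4: bank 1 row 1 — prev 3 → CONFLICT
5: bank 2 row 3 — prev 3 → HIT
6: bank 1 row 1 — prev 1 → HIT
7: bank 2 row 3 — prev 3 → HIT
8: bank 2 row 3 — prev 3 → HIT
9: bank 1 row 2 — prev 1 → CONFLICT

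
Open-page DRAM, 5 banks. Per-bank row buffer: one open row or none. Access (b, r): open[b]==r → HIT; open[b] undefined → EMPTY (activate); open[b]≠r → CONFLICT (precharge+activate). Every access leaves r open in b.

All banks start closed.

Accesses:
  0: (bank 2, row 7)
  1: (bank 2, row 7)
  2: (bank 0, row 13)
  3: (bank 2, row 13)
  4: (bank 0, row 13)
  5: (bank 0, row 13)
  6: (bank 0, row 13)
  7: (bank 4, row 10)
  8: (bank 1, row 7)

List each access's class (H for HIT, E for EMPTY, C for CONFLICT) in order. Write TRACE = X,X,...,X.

TRACE = E,H,E,C,H,H,H,E,E

  [0] b2 r7: no row ⇒ E
  [1] b2 r7: had r7 ⇒ H
  [2] b0 r13: no row ⇒ E
  [3] b2 r13: had r7 ⇒ C
  [4] b0 r13: had r13 ⇒ H
  [5] b0 r13: had r13 ⇒ H
  [6] b0 r13: had r13 ⇒ H
  [7] b4 r10: no row ⇒ E
  [8] b1 r7: no row ⇒ E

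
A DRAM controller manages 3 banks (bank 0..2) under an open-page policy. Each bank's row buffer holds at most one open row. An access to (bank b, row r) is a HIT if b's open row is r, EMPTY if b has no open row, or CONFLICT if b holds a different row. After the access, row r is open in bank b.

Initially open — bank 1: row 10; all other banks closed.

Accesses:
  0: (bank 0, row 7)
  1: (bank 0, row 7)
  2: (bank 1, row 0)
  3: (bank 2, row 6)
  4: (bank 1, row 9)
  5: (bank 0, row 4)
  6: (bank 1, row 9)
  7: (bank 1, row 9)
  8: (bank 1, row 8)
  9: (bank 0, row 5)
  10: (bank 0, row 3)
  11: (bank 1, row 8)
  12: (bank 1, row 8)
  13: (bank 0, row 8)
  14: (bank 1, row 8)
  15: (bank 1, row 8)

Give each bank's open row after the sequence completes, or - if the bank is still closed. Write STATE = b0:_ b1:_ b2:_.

step 0: bank0 None->7 [EMPTY]
step 1: bank0 7->7 [HIT]
step 2: bank1 10->0 [CONFLICT]
step 3: bank2 None->6 [EMPTY]
step 4: bank1 0->9 [CONFLICT]
step 5: bank0 7->4 [CONFLICT]
step 6: bank1 9->9 [HIT]
step 7: bank1 9->9 [HIT]
step 8: bank1 9->8 [CONFLICT]
step 9: bank0 4->5 [CONFLICT]
step 10: bank0 5->3 [CONFLICT]
step 11: bank1 8->8 [HIT]
step 12: bank1 8->8 [HIT]
step 13: bank0 3->8 [CONFLICT]
step 14: bank1 8->8 [HIT]
step 15: bank1 8->8 [HIT]

STATE = b0:8 b1:8 b2:6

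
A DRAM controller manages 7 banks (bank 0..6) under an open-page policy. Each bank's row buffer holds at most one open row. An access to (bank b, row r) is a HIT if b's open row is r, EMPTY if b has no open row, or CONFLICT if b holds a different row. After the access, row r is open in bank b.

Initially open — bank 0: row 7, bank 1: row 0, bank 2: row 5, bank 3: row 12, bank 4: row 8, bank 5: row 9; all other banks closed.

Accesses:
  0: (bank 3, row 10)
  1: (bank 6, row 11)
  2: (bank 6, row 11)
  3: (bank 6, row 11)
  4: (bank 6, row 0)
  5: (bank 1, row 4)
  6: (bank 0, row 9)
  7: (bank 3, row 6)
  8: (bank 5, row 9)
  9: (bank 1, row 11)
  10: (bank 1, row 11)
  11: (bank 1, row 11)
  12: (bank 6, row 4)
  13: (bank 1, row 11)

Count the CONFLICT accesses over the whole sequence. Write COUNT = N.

COUNT = 7

0: bank 3 row 10 — prev 12 → CONFLICT
1: bank 6 row 11 — prev None → EMPTY
2: bank 6 row 11 — prev 11 → HIT
3: bank 6 row 11 — prev 11 → HIT
4: bank 6 row 0 — prev 11 → CONFLICT
5: bank 1 row 4 — prev 0 → CONFLICT
6: bank 0 row 9 — prev 7 → CONFLICT
7: bank 3 row 6 — prev 10 → CONFLICT
8: bank 5 row 9 — prev 9 → HIT
9: bank 1 row 11 — prev 4 → CONFLICT
10: bank 1 row 11 — prev 11 → HIT
11: bank 1 row 11 — prev 11 → HIT
12: bank 6 row 4 — prev 0 → CONFLICT
13: bank 1 row 11 — prev 11 → HIT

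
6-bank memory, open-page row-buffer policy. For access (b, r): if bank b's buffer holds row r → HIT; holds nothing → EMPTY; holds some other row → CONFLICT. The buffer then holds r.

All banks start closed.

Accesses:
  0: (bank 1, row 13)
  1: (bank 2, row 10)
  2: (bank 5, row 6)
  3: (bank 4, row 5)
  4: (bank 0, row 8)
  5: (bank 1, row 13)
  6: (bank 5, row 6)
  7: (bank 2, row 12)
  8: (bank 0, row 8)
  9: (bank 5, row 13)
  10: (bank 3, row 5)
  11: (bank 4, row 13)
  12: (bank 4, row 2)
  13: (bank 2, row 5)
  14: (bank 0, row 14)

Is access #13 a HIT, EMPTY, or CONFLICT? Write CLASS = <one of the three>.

step 0: bank1 None->13 [EMPTY]
step 1: bank2 None->10 [EMPTY]
step 2: bank5 None->6 [EMPTY]
step 3: bank4 None->5 [EMPTY]
step 4: bank0 None->8 [EMPTY]
step 5: bank1 13->13 [HIT]
step 6: bank5 6->6 [HIT]
step 7: bank2 10->12 [CONFLICT]
step 8: bank0 8->8 [HIT]
step 9: bank5 6->13 [CONFLICT]
step 10: bank3 None->5 [EMPTY]
step 11: bank4 5->13 [CONFLICT]
step 12: bank4 13->2 [CONFLICT]
step 13: bank2 12->5 [CONFLICT]
step 14: bank0 8->14 [CONFLICT]

CLASS = CONFLICT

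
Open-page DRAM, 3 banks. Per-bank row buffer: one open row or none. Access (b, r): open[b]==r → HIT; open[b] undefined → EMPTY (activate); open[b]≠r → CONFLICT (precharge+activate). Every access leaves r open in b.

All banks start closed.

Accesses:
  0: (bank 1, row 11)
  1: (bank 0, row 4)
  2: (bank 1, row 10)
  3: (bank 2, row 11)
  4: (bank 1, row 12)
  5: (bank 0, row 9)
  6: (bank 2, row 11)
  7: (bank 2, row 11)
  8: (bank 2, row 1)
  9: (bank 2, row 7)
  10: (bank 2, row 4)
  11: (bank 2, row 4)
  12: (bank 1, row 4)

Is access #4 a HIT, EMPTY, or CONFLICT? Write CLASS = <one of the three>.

  [0] b1 r11: no row ⇒ E
  [1] b0 r4: no row ⇒ E
  [2] b1 r10: had r11 ⇒ C
  [3] b2 r11: no row ⇒ E
  [4] b1 r12: had r10 ⇒ C
  [5] b0 r9: had r4 ⇒ C
  [6] b2 r11: had r11 ⇒ H
  [7] b2 r11: had r11 ⇒ H
  [8] b2 r1: had r11 ⇒ C
  [9] b2 r7: had r1 ⇒ C
  [10] b2 r4: had r7 ⇒ C
  [11] b2 r4: had r4 ⇒ H
  [12] b1 r4: had r12 ⇒ C

CLASS = CONFLICT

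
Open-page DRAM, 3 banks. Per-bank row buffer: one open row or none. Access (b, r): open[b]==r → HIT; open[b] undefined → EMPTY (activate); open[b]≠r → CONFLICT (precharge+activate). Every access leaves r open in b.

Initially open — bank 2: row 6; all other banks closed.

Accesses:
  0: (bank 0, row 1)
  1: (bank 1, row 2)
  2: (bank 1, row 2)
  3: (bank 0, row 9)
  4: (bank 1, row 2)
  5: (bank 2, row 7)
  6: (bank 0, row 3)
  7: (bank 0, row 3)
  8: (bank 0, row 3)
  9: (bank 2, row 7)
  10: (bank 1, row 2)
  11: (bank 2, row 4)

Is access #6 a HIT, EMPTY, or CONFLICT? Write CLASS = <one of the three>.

0: bank 0 row 1 — prev None → EMPTY
1: bank 1 row 2 — prev None → EMPTY
2: bank 1 row 2 — prev 2 → HIT
3: bank 0 row 9 — prev 1 → CONFLICT
4: bank 1 row 2 — prev 2 → HIT
5: bank 2 row 7 — prev 6 → CONFLICT
6: bank 0 row 3 — prev 9 → CONFLICT
7: bank 0 row 3 — prev 3 → HIT
8: bank 0 row 3 — prev 3 → HIT
9: bank 2 row 7 — prev 7 → HIT
10: bank 1 row 2 — prev 2 → HIT
11: bank 2 row 4 — prev 7 → CONFLICT

CLASS = CONFLICT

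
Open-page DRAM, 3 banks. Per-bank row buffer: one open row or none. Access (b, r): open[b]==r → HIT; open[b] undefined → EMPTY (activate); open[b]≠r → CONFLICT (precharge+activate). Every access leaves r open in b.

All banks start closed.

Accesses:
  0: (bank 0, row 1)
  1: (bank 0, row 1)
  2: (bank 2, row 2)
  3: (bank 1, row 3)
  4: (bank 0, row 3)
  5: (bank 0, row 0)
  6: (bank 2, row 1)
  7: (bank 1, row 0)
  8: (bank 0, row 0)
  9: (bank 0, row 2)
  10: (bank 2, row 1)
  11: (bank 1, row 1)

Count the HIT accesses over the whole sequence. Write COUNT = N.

  [0] b0 r1: no row ⇒ E
  [1] b0 r1: had r1 ⇒ H
  [2] b2 r2: no row ⇒ E
  [3] b1 r3: no row ⇒ E
  [4] b0 r3: had r1 ⇒ C
  [5] b0 r0: had r3 ⇒ C
  [6] b2 r1: had r2 ⇒ C
  [7] b1 r0: had r3 ⇒ C
  [8] b0 r0: had r0 ⇒ H
  [9] b0 r2: had r0 ⇒ C
  [10] b2 r1: had r1 ⇒ H
  [11] b1 r1: had r0 ⇒ C

COUNT = 3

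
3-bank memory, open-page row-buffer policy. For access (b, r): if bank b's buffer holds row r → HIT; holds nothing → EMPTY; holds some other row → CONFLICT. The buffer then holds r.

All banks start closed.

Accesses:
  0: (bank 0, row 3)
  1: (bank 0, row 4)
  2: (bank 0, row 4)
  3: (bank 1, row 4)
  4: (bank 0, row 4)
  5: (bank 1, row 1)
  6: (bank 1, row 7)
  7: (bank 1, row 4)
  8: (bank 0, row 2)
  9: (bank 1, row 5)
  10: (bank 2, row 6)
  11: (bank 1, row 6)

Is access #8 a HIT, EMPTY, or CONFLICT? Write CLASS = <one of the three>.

CLASS = CONFLICT

  [0] b0 r3: no row ⇒ E
  [1] b0 r4: had r3 ⇒ C
  [2] b0 r4: had r4 ⇒ H
  [3] b1 r4: no row ⇒ E
  [4] b0 r4: had r4 ⇒ H
  [5] b1 r1: had r4 ⇒ C
  [6] b1 r7: had r1 ⇒ C
  [7] b1 r4: had r7 ⇒ C
  [8] b0 r2: had r4 ⇒ C
  [9] b1 r5: had r4 ⇒ C
  [10] b2 r6: no row ⇒ E
  [11] b1 r6: had r5 ⇒ C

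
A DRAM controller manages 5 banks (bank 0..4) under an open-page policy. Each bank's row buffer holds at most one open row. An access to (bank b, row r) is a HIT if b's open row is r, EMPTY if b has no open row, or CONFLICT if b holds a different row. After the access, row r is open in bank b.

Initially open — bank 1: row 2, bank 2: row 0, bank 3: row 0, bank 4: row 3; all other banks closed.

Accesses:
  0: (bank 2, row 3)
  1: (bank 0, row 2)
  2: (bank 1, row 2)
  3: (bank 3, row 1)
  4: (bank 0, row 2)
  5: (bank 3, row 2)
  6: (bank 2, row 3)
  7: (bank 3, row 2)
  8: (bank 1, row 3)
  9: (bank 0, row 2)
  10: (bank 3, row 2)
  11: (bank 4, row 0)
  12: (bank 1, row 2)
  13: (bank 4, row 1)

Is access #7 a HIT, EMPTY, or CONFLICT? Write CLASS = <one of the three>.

#0 (2,3) C  (was 0)
#1 (0,2) E
#2 (1,2) H  (was 2)
#3 (3,1) C  (was 0)
#4 (0,2) H  (was 2)
#5 (3,2) C  (was 1)
#6 (2,3) H  (was 3)
#7 (3,2) H  (was 2)
#8 (1,3) C  (was 2)
#9 (0,2) H  (was 2)
#10 (3,2) H  (was 2)
#11 (4,0) C  (was 3)
#12 (1,2) C  (was 3)
#13 (4,1) C  (was 0)

CLASS = HIT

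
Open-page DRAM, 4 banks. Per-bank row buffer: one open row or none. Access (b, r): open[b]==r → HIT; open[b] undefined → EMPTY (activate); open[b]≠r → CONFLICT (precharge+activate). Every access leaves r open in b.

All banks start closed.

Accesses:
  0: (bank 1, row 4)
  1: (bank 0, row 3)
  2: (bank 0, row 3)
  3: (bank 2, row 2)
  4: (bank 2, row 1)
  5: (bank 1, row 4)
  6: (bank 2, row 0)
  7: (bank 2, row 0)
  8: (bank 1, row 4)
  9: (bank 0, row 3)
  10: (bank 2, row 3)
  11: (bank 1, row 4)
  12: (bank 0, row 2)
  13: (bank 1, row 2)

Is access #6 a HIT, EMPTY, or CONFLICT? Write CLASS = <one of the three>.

  [0] b1 r4: no row ⇒ E
  [1] b0 r3: no row ⇒ E
  [2] b0 r3: had r3 ⇒ H
  [3] b2 r2: no row ⇒ E
  [4] b2 r1: had r2 ⇒ C
  [5] b1 r4: had r4 ⇒ H
  [6] b2 r0: had r1 ⇒ C
  [7] b2 r0: had r0 ⇒ H
  [8] b1 r4: had r4 ⇒ H
  [9] b0 r3: had r3 ⇒ H
  [10] b2 r3: had r0 ⇒ C
  [11] b1 r4: had r4 ⇒ H
  [12] b0 r2: had r3 ⇒ C
  [13] b1 r2: had r4 ⇒ C

CLASS = CONFLICT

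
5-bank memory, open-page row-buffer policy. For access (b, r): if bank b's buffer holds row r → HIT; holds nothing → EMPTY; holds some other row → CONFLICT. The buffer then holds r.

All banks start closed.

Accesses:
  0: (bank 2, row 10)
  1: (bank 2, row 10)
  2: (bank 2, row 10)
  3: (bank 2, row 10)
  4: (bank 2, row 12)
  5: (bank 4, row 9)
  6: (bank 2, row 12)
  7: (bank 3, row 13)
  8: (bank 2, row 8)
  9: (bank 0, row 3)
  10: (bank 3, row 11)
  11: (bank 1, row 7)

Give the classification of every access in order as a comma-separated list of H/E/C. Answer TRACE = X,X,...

TRACE = E,H,H,H,C,E,H,E,C,E,C,E

0: bank 2 row 10 — prev None → EMPTY
1: bank 2 row 10 — prev 10 → HIT
2: bank 2 row 10 — prev 10 → HIT
3: bank 2 row 10 — prev 10 → HIT
4: bank 2 row 12 — prev 10 → CONFLICT
5: bank 4 row 9 — prev None → EMPTY
6: bank 2 row 12 — prev 12 → HIT
7: bank 3 row 13 — prev None → EMPTY
8: bank 2 row 8 — prev 12 → CONFLICT
9: bank 0 row 3 — prev None → EMPTY
10: bank 3 row 11 — prev 13 → CONFLICT
11: bank 1 row 7 — prev None → EMPTY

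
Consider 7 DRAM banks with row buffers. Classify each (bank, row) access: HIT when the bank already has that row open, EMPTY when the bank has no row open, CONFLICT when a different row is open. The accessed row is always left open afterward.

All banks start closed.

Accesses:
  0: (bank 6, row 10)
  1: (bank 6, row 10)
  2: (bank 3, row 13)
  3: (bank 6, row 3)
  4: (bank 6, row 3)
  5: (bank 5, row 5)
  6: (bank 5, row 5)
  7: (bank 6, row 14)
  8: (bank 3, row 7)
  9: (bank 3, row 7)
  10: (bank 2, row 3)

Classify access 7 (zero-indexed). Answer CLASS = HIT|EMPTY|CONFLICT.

#0 (6,10) E
#1 (6,10) H  (was 10)
#2 (3,13) E
#3 (6,3) C  (was 10)
#4 (6,3) H  (was 3)
#5 (5,5) E
#6 (5,5) H  (was 5)
#7 (6,14) C  (was 3)
#8 (3,7) C  (was 13)
#9 (3,7) H  (was 7)
#10 (2,3) E

CLASS = CONFLICT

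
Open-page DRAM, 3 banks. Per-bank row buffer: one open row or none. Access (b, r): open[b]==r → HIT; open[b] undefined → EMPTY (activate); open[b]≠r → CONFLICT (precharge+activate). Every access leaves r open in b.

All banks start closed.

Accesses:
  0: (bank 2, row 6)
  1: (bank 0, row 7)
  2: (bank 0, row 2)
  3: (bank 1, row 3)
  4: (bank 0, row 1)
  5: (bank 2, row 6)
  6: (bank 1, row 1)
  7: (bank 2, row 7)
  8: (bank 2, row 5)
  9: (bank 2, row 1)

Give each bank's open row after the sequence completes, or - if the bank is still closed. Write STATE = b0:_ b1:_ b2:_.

STATE = b0:1 b1:1 b2:1

step 0: bank2 None->6 [EMPTY]
step 1: bank0 None->7 [EMPTY]
step 2: bank0 7->2 [CONFLICT]
step 3: bank1 None->3 [EMPTY]
step 4: bank0 2->1 [CONFLICT]
step 5: bank2 6->6 [HIT]
step 6: bank1 3->1 [CONFLICT]
step 7: bank2 6->7 [CONFLICT]
step 8: bank2 7->5 [CONFLICT]
step 9: bank2 5->1 [CONFLICT]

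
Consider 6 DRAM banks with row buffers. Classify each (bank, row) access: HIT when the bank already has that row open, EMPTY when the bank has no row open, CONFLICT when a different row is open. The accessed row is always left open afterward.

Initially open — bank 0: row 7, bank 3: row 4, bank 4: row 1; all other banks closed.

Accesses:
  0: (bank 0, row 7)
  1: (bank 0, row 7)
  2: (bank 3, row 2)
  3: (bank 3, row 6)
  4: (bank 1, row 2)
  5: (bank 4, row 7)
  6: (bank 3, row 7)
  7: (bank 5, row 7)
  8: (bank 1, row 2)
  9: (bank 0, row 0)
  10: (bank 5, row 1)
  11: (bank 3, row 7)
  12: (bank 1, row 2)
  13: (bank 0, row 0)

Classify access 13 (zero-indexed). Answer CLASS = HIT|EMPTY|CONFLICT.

  [0] b0 r7: had r7 ⇒ H
  [1] b0 r7: had r7 ⇒ H
  [2] b3 r2: had r4 ⇒ C
  [3] b3 r6: had r2 ⇒ C
  [4] b1 r2: no row ⇒ E
  [5] b4 r7: had r1 ⇒ C
  [6] b3 r7: had r6 ⇒ C
  [7] b5 r7: no row ⇒ E
  [8] b1 r2: had r2 ⇒ H
  [9] b0 r0: had r7 ⇒ C
  [10] b5 r1: had r7 ⇒ C
  [11] b3 r7: had r7 ⇒ H
  [12] b1 r2: had r2 ⇒ H
  [13] b0 r0: had r0 ⇒ H

CLASS = HIT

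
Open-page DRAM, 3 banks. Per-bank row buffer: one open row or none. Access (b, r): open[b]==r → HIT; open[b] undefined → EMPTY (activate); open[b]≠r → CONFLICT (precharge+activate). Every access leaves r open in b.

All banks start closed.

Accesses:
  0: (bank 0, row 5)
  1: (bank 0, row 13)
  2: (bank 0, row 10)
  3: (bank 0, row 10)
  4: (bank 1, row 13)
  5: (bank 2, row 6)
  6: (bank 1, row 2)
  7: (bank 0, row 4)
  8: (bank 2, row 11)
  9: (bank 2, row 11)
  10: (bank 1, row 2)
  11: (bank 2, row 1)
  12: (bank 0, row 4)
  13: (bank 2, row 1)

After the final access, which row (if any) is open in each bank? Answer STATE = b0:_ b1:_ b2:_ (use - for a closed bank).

STATE = b0:4 b1:2 b2:1

#0 (0,5) E
#1 (0,13) C  (was 5)
#2 (0,10) C  (was 13)
#3 (0,10) H  (was 10)
#4 (1,13) E
#5 (2,6) E
#6 (1,2) C  (was 13)
#7 (0,4) C  (was 10)
#8 (2,11) C  (was 6)
#9 (2,11) H  (was 11)
#10 (1,2) H  (was 2)
#11 (2,1) C  (was 11)
#12 (0,4) H  (was 4)
#13 (2,1) H  (was 1)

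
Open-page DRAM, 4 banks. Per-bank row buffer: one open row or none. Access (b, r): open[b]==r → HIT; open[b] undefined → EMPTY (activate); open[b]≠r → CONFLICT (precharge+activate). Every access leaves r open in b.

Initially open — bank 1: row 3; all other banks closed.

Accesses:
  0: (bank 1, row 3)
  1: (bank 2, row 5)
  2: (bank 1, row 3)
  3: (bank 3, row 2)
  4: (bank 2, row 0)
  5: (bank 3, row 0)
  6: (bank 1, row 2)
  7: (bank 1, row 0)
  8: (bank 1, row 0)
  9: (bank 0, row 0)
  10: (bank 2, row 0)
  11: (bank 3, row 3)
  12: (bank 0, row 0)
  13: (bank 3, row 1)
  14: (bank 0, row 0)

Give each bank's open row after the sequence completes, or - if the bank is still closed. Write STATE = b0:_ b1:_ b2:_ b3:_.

STATE = b0:0 b1:0 b2:0 b3:1

#0 (1,3) H  (was 3)
#1 (2,5) E
#2 (1,3) H  (was 3)
#3 (3,2) E
#4 (2,0) C  (was 5)
#5 (3,0) C  (was 2)
#6 (1,2) C  (was 3)
#7 (1,0) C  (was 2)
#8 (1,0) H  (was 0)
#9 (0,0) E
#10 (2,0) H  (was 0)
#11 (3,3) C  (was 0)
#12 (0,0) H  (was 0)
#13 (3,1) C  (was 3)
#14 (0,0) H  (was 0)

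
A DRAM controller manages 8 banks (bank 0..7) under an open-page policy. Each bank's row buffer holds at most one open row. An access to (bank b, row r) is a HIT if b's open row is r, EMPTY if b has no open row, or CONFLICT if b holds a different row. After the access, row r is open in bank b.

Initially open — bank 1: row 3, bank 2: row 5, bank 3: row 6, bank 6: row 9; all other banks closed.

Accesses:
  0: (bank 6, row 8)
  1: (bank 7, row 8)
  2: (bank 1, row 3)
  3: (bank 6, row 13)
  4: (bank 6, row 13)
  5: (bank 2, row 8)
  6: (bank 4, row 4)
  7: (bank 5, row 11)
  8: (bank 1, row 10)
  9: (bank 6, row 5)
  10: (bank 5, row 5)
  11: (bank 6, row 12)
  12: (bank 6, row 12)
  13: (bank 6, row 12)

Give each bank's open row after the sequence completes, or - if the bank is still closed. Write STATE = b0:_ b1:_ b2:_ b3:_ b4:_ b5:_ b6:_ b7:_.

STATE = b0:- b1:10 b2:8 b3:6 b4:4 b5:5 b6:12 b7:8

  [0] b6 r8: had r9 ⇒ C
  [1] b7 r8: no row ⇒ E
  [2] b1 r3: had r3 ⇒ H
  [3] b6 r13: had r8 ⇒ C
  [4] b6 r13: had r13 ⇒ H
  [5] b2 r8: had r5 ⇒ C
  [6] b4 r4: no row ⇒ E
  [7] b5 r11: no row ⇒ E
  [8] b1 r10: had r3 ⇒ C
  [9] b6 r5: had r13 ⇒ C
  [10] b5 r5: had r11 ⇒ C
  [11] b6 r12: had r5 ⇒ C
  [12] b6 r12: had r12 ⇒ H
  [13] b6 r12: had r12 ⇒ H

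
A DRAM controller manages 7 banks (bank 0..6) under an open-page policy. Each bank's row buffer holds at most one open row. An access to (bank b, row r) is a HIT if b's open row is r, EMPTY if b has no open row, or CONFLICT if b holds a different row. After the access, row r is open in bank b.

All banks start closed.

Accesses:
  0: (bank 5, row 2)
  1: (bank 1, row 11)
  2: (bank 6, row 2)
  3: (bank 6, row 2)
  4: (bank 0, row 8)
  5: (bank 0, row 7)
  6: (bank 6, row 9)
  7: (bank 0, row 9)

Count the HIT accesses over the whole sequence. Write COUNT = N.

COUNT = 1

0: bank 5 row 2 — prev None → EMPTY
1: bank 1 row 11 — prev None → EMPTY
2: bank 6 row 2 — prev None → EMPTY
3: bank 6 row 2 — prev 2 → HIT
4: bank 0 row 8 — prev None → EMPTY
5: bank 0 row 7 — prev 8 → CONFLICT
6: bank 6 row 9 — prev 2 → CONFLICT
7: bank 0 row 9 — prev 7 → CONFLICT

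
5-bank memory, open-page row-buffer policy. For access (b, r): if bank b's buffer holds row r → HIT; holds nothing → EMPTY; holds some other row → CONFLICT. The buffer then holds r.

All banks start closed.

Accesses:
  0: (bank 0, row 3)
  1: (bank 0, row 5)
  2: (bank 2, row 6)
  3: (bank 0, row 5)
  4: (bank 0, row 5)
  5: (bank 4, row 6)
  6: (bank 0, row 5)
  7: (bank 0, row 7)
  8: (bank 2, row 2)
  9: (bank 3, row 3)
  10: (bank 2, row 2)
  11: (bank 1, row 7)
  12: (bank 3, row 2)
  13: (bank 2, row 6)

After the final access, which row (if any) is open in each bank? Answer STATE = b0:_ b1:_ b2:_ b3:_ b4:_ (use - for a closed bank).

step 0: bank0 None->3 [EMPTY]
step 1: bank0 3->5 [CONFLICT]
step 2: bank2 None->6 [EMPTY]
step 3: bank0 5->5 [HIT]
step 4: bank0 5->5 [HIT]
step 5: bank4 None->6 [EMPTY]
step 6: bank0 5->5 [HIT]
step 7: bank0 5->7 [CONFLICT]
step 8: bank2 6->2 [CONFLICT]
step 9: bank3 None->3 [EMPTY]
step 10: bank2 2->2 [HIT]
step 11: bank1 None->7 [EMPTY]
step 12: bank3 3->2 [CONFLICT]
step 13: bank2 2->6 [CONFLICT]

STATE = b0:7 b1:7 b2:6 b3:2 b4:6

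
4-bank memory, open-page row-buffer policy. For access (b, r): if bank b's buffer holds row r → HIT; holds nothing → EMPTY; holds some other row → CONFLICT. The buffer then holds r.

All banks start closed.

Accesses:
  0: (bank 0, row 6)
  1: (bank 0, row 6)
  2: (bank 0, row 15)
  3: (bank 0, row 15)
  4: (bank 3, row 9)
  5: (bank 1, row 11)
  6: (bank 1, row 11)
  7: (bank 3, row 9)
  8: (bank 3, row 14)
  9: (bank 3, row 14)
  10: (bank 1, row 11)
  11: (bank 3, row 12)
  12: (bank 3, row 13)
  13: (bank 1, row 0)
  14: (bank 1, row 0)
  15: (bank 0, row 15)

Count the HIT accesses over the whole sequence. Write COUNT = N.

#0 (0,6) E
#1 (0,6) H  (was 6)
#2 (0,15) C  (was 6)
#3 (0,15) H  (was 15)
#4 (3,9) E
#5 (1,11) E
#6 (1,11) H  (was 11)
#7 (3,9) H  (was 9)
#8 (3,14) C  (was 9)
#9 (3,14) H  (was 14)
#10 (1,11) H  (was 11)
#11 (3,12) C  (was 14)
#12 (3,13) C  (was 12)
#13 (1,0) C  (was 11)
#14 (1,0) H  (was 0)
#15 (0,15) H  (was 15)

COUNT = 8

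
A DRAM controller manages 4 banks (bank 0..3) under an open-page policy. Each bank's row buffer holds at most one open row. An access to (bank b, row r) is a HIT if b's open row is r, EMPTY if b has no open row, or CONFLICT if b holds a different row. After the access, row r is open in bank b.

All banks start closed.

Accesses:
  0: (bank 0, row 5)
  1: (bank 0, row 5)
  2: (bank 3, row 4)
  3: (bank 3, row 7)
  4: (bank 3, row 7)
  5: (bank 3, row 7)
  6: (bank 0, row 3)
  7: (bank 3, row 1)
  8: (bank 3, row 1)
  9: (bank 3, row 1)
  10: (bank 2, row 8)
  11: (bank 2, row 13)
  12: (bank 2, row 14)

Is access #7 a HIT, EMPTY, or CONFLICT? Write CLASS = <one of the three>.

CLASS = CONFLICT

0: bank 0 row 5 — prev None → EMPTY
1: bank 0 row 5 — prev 5 → HIT
2: bank 3 row 4 — prev None → EMPTY
3: bank 3 row 7 — prev 4 → CONFLICT
4: bank 3 row 7 — prev 7 → HIT
5: bank 3 row 7 — prev 7 → HIT
6: bank 0 row 3 — prev 5 → CONFLICT
7: bank 3 row 1 — prev 7 → CONFLICT
8: bank 3 row 1 — prev 1 → HIT
9: bank 3 row 1 — prev 1 → HIT
10: bank 2 row 8 — prev None → EMPTY
11: bank 2 row 13 — prev 8 → CONFLICT
12: bank 2 row 14 — prev 13 → CONFLICT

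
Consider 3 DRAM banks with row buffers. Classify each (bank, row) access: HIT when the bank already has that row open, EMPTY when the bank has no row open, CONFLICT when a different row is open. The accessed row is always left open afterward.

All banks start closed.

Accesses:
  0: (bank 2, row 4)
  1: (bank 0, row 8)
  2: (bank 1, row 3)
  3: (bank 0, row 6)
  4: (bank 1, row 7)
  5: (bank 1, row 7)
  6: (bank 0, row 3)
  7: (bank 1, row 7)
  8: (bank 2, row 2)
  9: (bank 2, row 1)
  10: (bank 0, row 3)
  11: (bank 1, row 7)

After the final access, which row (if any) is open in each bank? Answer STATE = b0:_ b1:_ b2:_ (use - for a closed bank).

  [0] b2 r4: no row ⇒ E
  [1] b0 r8: no row ⇒ E
  [2] b1 r3: no row ⇒ E
  [3] b0 r6: had r8 ⇒ C
  [4] b1 r7: had r3 ⇒ C
  [5] b1 r7: had r7 ⇒ H
  [6] b0 r3: had r6 ⇒ C
  [7] b1 r7: had r7 ⇒ H
  [8] b2 r2: had r4 ⇒ C
  [9] b2 r1: had r2 ⇒ C
  [10] b0 r3: had r3 ⇒ H
  [11] b1 r7: had r7 ⇒ H

STATE = b0:3 b1:7 b2:1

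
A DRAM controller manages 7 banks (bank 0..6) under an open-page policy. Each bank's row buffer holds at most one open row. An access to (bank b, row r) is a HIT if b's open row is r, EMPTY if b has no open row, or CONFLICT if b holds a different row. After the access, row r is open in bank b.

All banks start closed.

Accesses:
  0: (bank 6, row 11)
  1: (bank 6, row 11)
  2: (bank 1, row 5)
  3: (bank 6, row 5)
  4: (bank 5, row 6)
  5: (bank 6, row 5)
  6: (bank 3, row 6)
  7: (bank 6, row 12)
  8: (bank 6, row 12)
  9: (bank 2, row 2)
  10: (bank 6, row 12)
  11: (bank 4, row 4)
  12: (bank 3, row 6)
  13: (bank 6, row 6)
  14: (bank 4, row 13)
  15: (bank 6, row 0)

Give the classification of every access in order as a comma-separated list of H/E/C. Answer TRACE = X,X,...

TRACE = E,H,E,C,E,H,E,C,H,E,H,E,H,C,C,C

#0 (6,11) E
#1 (6,11) H  (was 11)
#2 (1,5) E
#3 (6,5) C  (was 11)
#4 (5,6) E
#5 (6,5) H  (was 5)
#6 (3,6) E
#7 (6,12) C  (was 5)
#8 (6,12) H  (was 12)
#9 (2,2) E
#10 (6,12) H  (was 12)
#11 (4,4) E
#12 (3,6) H  (was 6)
#13 (6,6) C  (was 12)
#14 (4,13) C  (was 4)
#15 (6,0) C  (was 6)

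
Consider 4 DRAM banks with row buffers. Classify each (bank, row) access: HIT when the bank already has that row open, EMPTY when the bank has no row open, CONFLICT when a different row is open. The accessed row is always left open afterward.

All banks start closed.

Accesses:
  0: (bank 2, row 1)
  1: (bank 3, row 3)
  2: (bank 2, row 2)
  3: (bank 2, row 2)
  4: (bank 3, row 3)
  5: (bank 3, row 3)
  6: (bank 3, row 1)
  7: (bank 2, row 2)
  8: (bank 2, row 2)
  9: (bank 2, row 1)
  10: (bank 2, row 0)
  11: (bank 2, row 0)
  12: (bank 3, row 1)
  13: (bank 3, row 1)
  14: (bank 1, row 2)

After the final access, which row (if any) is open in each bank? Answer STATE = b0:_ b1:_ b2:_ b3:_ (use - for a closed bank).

STATE = b0:- b1:2 b2:0 b3:1

  [0] b2 r1: no row ⇒ E
  [1] b3 r3: no row ⇒ E
  [2] b2 r2: had r1 ⇒ C
  [3] b2 r2: had r2 ⇒ H
  [4] b3 r3: had r3 ⇒ H
  [5] b3 r3: had r3 ⇒ H
  [6] b3 r1: had r3 ⇒ C
  [7] b2 r2: had r2 ⇒ H
  [8] b2 r2: had r2 ⇒ H
  [9] b2 r1: had r2 ⇒ C
  [10] b2 r0: had r1 ⇒ C
  [11] b2 r0: had r0 ⇒ H
  [12] b3 r1: had r1 ⇒ H
  [13] b3 r1: had r1 ⇒ H
  [14] b1 r2: no row ⇒ E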